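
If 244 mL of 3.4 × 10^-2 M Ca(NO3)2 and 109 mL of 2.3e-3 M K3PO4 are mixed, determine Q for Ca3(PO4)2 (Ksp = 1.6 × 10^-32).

Total volume = 244 + 109 = 353 mL.
[Ca^2+] = 3.4 x 10^-2 × (244/353) = 2.35 × 10^-2 M
[PO4^3-] = 2.3 × 10^-3 × (109/353) = 7.10 x 10^-4 M
Ca3(PO4)2(s) <=> 3 Ca^2+(aq) + 2 PO4^3-(aq), so Q = [Ca^2+]^3[PO4^3-]^2
Q = (2.35 x 10^-2)^3(7.10 × 10^-4)^2 = 6.5 × 10^-12
Q > Ksp, so Ca3(PO4)2 will precipitate.

6.5e-12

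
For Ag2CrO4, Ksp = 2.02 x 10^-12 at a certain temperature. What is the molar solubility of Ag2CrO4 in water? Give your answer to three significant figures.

Ag2CrO4(s) ⇌ 2 Ag^+(aq) + CrO4^2-(aq)
Ksp = [Ag^+]^2[CrO4^2-]
With molar solubility s: [Ag^+] = 2s, [CrO4^2-] = s.
So Ksp = (2s)^2 × s = 4s^3
Solving, s = (2.02 x 10^-12/4)^(1/3) = 7.96 x 10^-5 M

s ≈ 7.96 × 10^-5 M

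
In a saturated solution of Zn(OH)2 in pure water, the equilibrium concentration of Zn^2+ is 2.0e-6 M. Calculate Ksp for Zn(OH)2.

Ksp = 3.2e-17

Zn(OH)2(s) ⇌ Zn^2+(aq) + 2 OH^-(aq)
Stoichiometry gives [OH^-] = (2/1)[Zn^2+] = 4.00 x 10^-6 M.
Ksp = [Zn^2+][OH^-]^2
Ksp = 2.0 × 10^-6 × (4.00 × 10^-6)^2 = 3.2 x 10^-17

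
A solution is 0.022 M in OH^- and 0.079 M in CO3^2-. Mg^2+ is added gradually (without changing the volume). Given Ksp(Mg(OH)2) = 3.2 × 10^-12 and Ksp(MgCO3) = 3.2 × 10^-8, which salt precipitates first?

Mg(OH)2

Precipitation of each salt starts when its ion product equals its Ksp.
For Mg(OH)2: 3.2 × 10^-12 = (0.022)^2 × [Mg^2+]  ⇒  [Mg^2+] = 6.6 x 10^-9 M.
For MgCO3: 3.2 × 10^-8 = 0.079 × [Mg^2+]  ⇒  [Mg^2+] = 4.1 × 10^-7 M.
The salt with the lower threshold [Mg^2+] precipitates first: Mg(OH)2.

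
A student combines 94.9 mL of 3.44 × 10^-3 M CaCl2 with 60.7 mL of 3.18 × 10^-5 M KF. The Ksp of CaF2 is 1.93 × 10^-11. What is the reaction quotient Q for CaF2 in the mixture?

Total volume = 94.9 + 60.7 = 155.6 mL.
[Ca^2+] = 3.44 × 10^-3 × (94.9/155.6) = 2.098 × 10^-3 M
[F^-] = 3.18 × 10^-5 × (60.7/155.6) = 1.241 × 10^-5 M
CaF2(s) <=> Ca^2+(aq) + 2 F^-(aq), so Q = [Ca^2+][F^-]^2
Q = (2.098 × 10^-3)(1.241 × 10^-5)^2 = 3.23 x 10^-13
Q < Ksp, so no precipitate of CaF2 forms.

3.23e-13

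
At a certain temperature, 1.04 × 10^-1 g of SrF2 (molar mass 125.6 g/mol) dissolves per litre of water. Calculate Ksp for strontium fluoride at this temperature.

Ksp = 2.27 × 10^-9

Molar solubility s = (1.04 × 10^-1 g/L) / (125.6 g/mol) = 8.280 × 10^-4 M.
SrF2(s) ⇌ Sr^2+(aq) + 2 F^-(aq)
With molar solubility s: [Sr^2+] = s, [F^-] = 2s.
Ksp = [Sr^2+][F^-]^2
Ksp = s(2s)^2 = 4s^3
Ksp = 4 × (8.280 × 10^-4)^3 = 2.27 × 10^-9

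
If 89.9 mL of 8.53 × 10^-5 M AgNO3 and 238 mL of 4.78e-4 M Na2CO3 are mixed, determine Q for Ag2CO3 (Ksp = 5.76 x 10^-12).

1.90 x 10^-13

Total volume = 89.9 + 238 = 327.9 mL.
[Ag^+] = 8.53 x 10^-5 × (89.9/327.9) = 2.339 × 10^-5 M
[CO3^2-] = 4.78 x 10^-4 × (238/327.9) = 3.469 x 10^-4 M
Ag2CO3(s) <=> 2 Ag^+(aq) + CO3^2-(aq), so Q = [Ag^+]^2[CO3^2-]
Q = (2.339 x 10^-5)^2(3.469 x 10^-4) = 1.90 x 10^-13
Q < Ksp, so no precipitate of Ag2CO3 forms.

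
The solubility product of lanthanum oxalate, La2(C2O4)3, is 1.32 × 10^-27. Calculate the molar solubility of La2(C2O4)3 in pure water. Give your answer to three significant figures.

La2(C2O4)3(s) <=> 2 La^3+ + 3 C2O4^2-
Ksp = [La^3+]^2[C2O4^2-]^3
With molar solubility s: [La^3+] = 2s, [C2O4^2-] = 3s.
So Ksp = (2s)^2 × (3s)^3 = 108s^5
s^5 = 1.32 × 10^-27 / 108, so s = 1.65 x 10^-6 M

1.65 × 10^-6 M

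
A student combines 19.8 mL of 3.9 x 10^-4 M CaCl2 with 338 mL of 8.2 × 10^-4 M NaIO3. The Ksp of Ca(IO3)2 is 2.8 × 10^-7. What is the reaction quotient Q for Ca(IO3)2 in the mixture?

Q = 1.3 × 10^-11

Total volume = 19.8 + 338 = 357.8 mL.
[Ca^2+] = 3.9 × 10^-4 × (19.8/357.8) = 2.16 x 10^-5 M
[IO3^-] = 8.2 x 10^-4 × (338/357.8) = 7.75 x 10^-4 M
Ca(IO3)2(s) ⇌ Ca^2+ + 2 IO3^-, so Q = [Ca^2+][IO3^-]^2
Q = (2.16 × 10^-5)(7.75 × 10^-4)^2 = 1.3 × 10^-11
Q < Ksp, so no precipitate of Ca(IO3)2 forms.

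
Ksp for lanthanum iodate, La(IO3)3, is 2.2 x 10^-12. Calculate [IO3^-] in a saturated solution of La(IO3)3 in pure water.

La(IO3)3(s) ⇌ La^3+(aq) + 3 IO3^-(aq)
Ksp = [La^3+][IO3^-]^3
Let s = molar solubility. Then [La^3+] = s and [IO3^-] = 3s.
So Ksp = s × (3s)^3 = 27s^4
s = (2.2 x 10^-12 / 27)^(1/4) = 5.34 × 10^-4 M
[IO3^-] = 3s = 1.6 x 10^-3 M

[IO3^-] ≈ 1.6e-3 M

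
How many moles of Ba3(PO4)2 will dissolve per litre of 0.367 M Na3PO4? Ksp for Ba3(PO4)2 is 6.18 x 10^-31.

s = 5.54 × 10^-11 M

Ba3(PO4)2(s) <=> 3 Ba^2+ + 2 PO4^3-
Ksp = [Ba^2+]^3[PO4^3-]^2
Let s be the molar solubility in this solution. [Ba^2+] = 3s, [PO4^3-] = 0.367 + 2s ≈ 0.367 (since PO4^3- from Na3PO4 dominates).
Ksp ≈ (3s)^3 × (0.367)^2
s = 5.54 × 10^-11 M
Check: 2s = 1.1 x 10^-10 ≪ 0.367, so the approximation is valid.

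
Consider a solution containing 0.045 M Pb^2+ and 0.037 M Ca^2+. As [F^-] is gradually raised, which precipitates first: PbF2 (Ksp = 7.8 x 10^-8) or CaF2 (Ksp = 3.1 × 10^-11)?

Each salt begins to precipitate when Q = Ksp, i.e. when [F^-] reaches its threshold.
For PbF2: 7.8 x 10^-8 = 0.045 × [F^-]^2  ⇒  [F^-] = 1.3 x 10^-3 M.
For CaF2: 3.1 × 10^-11 = 0.037 × [F^-]^2  ⇒  [F^-] = 2.9 × 10^-5 M.
The salt with the lower threshold [F^-] precipitates first: CaF2.

CaF2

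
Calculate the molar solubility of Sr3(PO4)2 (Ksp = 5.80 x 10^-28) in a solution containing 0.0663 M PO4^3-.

s ≈ 1.70 × 10^-9 M

Sr3(PO4)2(s) ⇌ 3 Sr^2+(aq) + 2 PO4^3-(aq)
Ksp = [Sr^2+]^3[PO4^3-]^2
If s mol/L dissolves here, [Sr^2+] = 3s, [PO4^3-] = 0.0663 + 2s ≈ 0.0663 (common-ion effect: PO4^3- is already 0.0663 M).
Ksp ≈ (3s)^3 × (0.0663)^2
s = 1.70 x 10^-9 M
Check: 2s = 3.4 × 10^-9 ≪ 0.0663, so the approximation is valid.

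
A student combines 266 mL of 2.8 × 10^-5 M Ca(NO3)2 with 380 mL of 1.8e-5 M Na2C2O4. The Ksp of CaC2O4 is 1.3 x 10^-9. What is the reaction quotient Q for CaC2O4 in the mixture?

Total volume = 266 + 380 = 646 mL.
[Ca^2+] = 2.8 × 10^-5 × (266/646) = 1.15 × 10^-5 M
[C2O4^2-] = 1.8 × 10^-5 × (380/646) = 1.06 × 10^-5 M
CaC2O4(s) <=> Ca^2+ + C2O4^2-, so Q = [Ca^2+][C2O4^2-]
Q = (1.15 × 10^-5)(1.06 × 10^-5) = 1.2 × 10^-10
Q < Ksp, so no precipitate of CaC2O4 forms.

1.2 x 10^-10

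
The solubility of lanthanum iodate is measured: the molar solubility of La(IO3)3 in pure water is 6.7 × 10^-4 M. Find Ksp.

Ksp = 5.4 × 10^-12

La(IO3)3(s) ⇌ La^3+(aq) + 3 IO3^-(aq)
With molar solubility s: [La^3+] = s, [IO3^-] = 3s.
Ksp = [La^3+][IO3^-]^3
Ksp = s(3s)^3 = 27s^4
With s = 6.7 x 10^-4: Ksp = 5.4 x 10^-12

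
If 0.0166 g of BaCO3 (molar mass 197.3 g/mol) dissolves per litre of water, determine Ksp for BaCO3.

Ksp = 7.08e-9

Molar solubility s = (1.66 × 10^-2 g/L) / (197.3 g/mol) = 8.414 × 10^-5 M.
BaCO3(s) ⇌ Ba^2+(aq) + CO3^2-(aq)
If s mol/L of BaCO3 dissolves, [Ba^2+] = s and [CO3^2-] = s.
Ksp = [Ba^2+][CO3^2-]
Ksp = s × s = s^2
With s = 8.414 × 10^-5: Ksp = 7.08 × 10^-9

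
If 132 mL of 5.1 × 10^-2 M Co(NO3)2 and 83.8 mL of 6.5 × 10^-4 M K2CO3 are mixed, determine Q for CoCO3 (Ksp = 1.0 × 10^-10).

Total volume = 132 + 83.8 = 215.8 mL.
[Co^2+] = 5.1 × 10^-2 × (132/215.8) = 3.12 x 10^-2 M
[CO3^2-] = 6.5 × 10^-4 × (83.8/215.8) = 2.52 × 10^-4 M
CoCO3(s) <=> Co^2+ + CO3^2-, so Q = [Co^2+][CO3^2-]
Q = (3.12 × 10^-2)(2.52 × 10^-4) = 7.9 x 10^-6
Q > Ksp, so CoCO3 will precipitate.

7.9 × 10^-6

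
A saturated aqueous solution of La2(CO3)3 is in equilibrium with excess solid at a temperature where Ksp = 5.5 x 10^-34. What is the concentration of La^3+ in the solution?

La2(CO3)3(s) <=> 2 La^3+ + 3 CO3^2-
Ksp = [La^3+]^2[CO3^2-]^3
If s mol/L of La2(CO3)3 dissolves, [La^3+] = 2s and [CO3^2-] = 3s.
So Ksp = (2s)^2 × (3s)^3 = 108s^5
s^5 = 5.5 x 10^-34 / 108, so s = 8.74 × 10^-8 M
[La^3+] = 2s = 1.7 × 10^-7 M

[La^3+] = 1.7 × 10^-7 M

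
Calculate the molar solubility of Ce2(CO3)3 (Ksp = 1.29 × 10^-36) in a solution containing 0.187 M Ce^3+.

s = 1.11 × 10^-12 M

Ce2(CO3)3(s) ⇌ 2 Ce^3+ + 3 CO3^2-
Ksp = [Ce^3+]^2[CO3^2-]^3
Let s = moles of Ce2(CO3)3 that dissolve per litre. [Ce^3+] = 0.187 + 2s ≈ 0.187, [CO3^2-] = 3s (since the Ce^3+ already present dominates).
Ksp ≈ (0.187)^2 × (3s)^3
s = 1.11 × 10^-12 M
Check: 2s = 2.2 × 10^-12 ≪ 0.187, so the approximation is valid.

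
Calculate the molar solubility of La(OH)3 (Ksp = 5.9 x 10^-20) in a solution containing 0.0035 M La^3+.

La(OH)3(s) ⇌ La^3+(aq) + 3 OH^-(aq)
Ksp = [La^3+][OH^-]^3
Let s be the molar solubility in this solution. [La^3+] = 0.0035 + s ≈ 0.0035, [OH^-] = 3s (Ksp is small, so little additional dissolves).
Ksp ≈ 0.0035 × (3s)^3
s = 8.5 × 10^-7 M
Check: s = 8.5 × 10^-7 ≪ 0.0035, so the approximation is valid.

s ≈ 8.5e-7 M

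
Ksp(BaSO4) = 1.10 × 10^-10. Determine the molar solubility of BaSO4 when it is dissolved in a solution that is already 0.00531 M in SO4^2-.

2.07 x 10^-8 M

BaSO4(s) ⇌ Ba^2+ + SO4^2-
Ksp = [Ba^2+][SO4^2-]
If s mol/L dissolves here, [Ba^2+] = s, [SO4^2-] = 0.00531 + s ≈ 0.00531 (Ksp is small, so little additional dissolves).
Ksp ≈ s × 0.00531
s = 2.07 × 10^-8 M
Check: s = 2.1 × 10^-8 ≪ 0.00531, so the approximation is valid.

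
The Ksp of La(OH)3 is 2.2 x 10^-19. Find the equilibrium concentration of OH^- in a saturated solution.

La(OH)3(s) <=> La^3+(aq) + 3 OH^-(aq)
Ksp = [La^3+][OH^-]^3
If s mol/L of La(OH)3 dissolves, [La^3+] = s and [OH^-] = 3s.
Substituting: Ksp = s(3s)^3 = 27s^4
s^4 = 2.2 x 10^-19 / 27, so s = 9.50 × 10^-6 M
[OH^-] = 3s = 2.9 × 10^-5 M

[OH^-] ≈ 2.9e-5 M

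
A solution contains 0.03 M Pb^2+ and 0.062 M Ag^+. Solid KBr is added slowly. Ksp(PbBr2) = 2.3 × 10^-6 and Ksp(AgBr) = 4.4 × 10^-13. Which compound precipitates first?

Precipitation of each salt starts when its ion product equals its Ksp.
For PbBr2: 2.3 × 10^-6 = 0.03 × [Br^-]^2  ⇒  [Br^-] = 8.8 x 10^-3 M.
For AgBr: 4.4 × 10^-13 = 0.062 × [Br^-]  ⇒  [Br^-] = 7.1 × 10^-12 M.
The salt with the lower threshold [Br^-] precipitates first: AgBr.

AgBr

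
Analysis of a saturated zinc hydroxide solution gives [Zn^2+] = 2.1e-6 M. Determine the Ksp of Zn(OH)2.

Zn(OH)2(s) <=> Zn^2+ + 2 OH^-
Stoichiometry gives [OH^-] = (2/1)[Zn^2+] = 4.20 x 10^-6 M.
Ksp = [Zn^2+][OH^-]^2
Ksp = 2.1 x 10^-6 × (4.20 × 10^-6)^2 = 3.7 × 10^-17

3.7 × 10^-17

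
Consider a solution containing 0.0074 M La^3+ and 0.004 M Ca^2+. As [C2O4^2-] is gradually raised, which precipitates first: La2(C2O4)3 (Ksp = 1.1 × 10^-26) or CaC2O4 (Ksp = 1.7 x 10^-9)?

La2(C2O4)3

Precipitation of each salt starts when its ion product equals its Ksp.
For La2(C2O4)3: 1.1 × 10^-26 = (0.0074)^2 × [C2O4^2-]^3  ⇒  [C2O4^2-] = 5.9 × 10^-8 M.
For CaC2O4: 1.7 x 10^-9 = 0.004 × [C2O4^2-]  ⇒  [C2O4^2-] = 4.3 x 10^-7 M.
The salt with the lower threshold [C2O4^2-] precipitates first: La2(C2O4)3.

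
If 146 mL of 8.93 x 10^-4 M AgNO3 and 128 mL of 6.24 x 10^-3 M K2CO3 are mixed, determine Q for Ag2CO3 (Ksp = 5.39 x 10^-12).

Total volume = 146 + 128 = 274 mL.
[Ag^+] = 8.93 × 10^-4 × (146/274) = 4.758 × 10^-4 M
[CO3^2-] = 6.24 x 10^-3 × (128/274) = 2.915 x 10^-3 M
Ag2CO3(s) ⇌ 2 Ag^+ + CO3^2-, so Q = [Ag^+]^2[CO3^2-]
Q = (4.758 x 10^-4)^2(2.915 x 10^-3) = 6.60 × 10^-10
Q > Ksp, so Ag2CO3 will precipitate.

Q ≈ 6.60 × 10^-10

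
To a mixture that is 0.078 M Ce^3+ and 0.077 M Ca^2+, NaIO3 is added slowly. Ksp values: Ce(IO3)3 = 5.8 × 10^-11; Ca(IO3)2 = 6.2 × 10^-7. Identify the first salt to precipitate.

Each salt begins to precipitate when Q = Ksp, i.e. when [IO3^-] reaches its threshold.
For Ce(IO3)3: 5.8 × 10^-11 = 0.078 × [IO3^-]^3  ⇒  [IO3^-] = 9.1 × 10^-4 M.
For Ca(IO3)2: 6.2 × 10^-7 = 0.077 × [IO3^-]^2  ⇒  [IO3^-] = 2.8 × 10^-3 M.
The salt with the lower threshold [IO3^-] precipitates first: Ce(IO3)3.

Ce(IO3)3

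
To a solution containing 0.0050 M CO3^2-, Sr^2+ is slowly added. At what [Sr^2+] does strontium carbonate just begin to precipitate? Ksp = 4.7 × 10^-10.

[Sr^2+] = 9.4 × 10^-8 M

SrCO3(s) ⇌ Sr^2+(aq) + CO3^2-(aq)
Ksp = [Sr^2+][CO3^2-]
Precipitation begins when Q = Ksp. With [CO3^2-] = 0.0050 M:
4.7 × 10^-10 = (0.0050) × [Sr^2+]
[Sr^2+] = (4.7 × 10^-10 / 5.0 × 10^-3) = 9.4 × 10^-8 M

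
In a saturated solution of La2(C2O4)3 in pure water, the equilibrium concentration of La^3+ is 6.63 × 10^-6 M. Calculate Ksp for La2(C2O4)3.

4.32 × 10^-26

La2(C2O4)3(s) ⇌ 2 La^3+ + 3 C2O4^2-
Stoichiometry gives [C2O4^2-] = (3/2)[La^3+] = 9.945 x 10^-6 M.
Ksp = [La^3+]^2[C2O4^2-]^3
Ksp = (6.63 x 10^-6)^2 × (9.945 × 10^-6)^3 = 4.32 × 10^-26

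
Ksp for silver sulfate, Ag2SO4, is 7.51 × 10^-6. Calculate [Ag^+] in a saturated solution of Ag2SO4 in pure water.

Ag2SO4(s) ⇌ 2 Ag^+(aq) + SO4^2-(aq)
Ksp = [Ag^+]^2[SO4^2-]
For each mole of Ag2SO4 that dissolves: [Ag^+] = 2s, [SO4^2-] = s.
Substituting: Ksp = (2s)^2s = 4s^3
s^3 = 7.51 × 10^-6 / 4, so s = 1.234 × 10^-2 M
[Ag^+] = 2s = 2.47 × 10^-2 M

[Ag^+] ≈ 2.47e-2 M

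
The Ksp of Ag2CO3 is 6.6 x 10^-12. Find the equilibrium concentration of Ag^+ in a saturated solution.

[Ag^+] ≈ 2.4 × 10^-4 M

Ag2CO3(s) ⇌ 2 Ag^+(aq) + CO3^2-(aq)
Ksp = [Ag^+]^2[CO3^2-]
If s mol/L of Ag2CO3 dissolves, [Ag^+] = 2s and [CO3^2-] = s.
Substituting: Ksp = (2s)^2s = 4s^3
s^3 = 6.6 x 10^-12 / 4, so s = 1.18 × 10^-4 M
[Ag^+] = 2s = 2.4 x 10^-4 M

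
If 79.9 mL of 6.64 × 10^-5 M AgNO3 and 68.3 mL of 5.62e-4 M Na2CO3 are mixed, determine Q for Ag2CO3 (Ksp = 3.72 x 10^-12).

Total volume = 79.9 + 68.3 = 148.2 mL.
[Ag^+] = 6.64 x 10^-5 × (79.9/148.2) = 3.580 x 10^-5 M
[CO3^2-] = 5.62 × 10^-4 × (68.3/148.2) = 2.590 x 10^-4 M
Ag2CO3(s) <=> 2 Ag^+ + CO3^2-, so Q = [Ag^+]^2[CO3^2-]
Q = (3.580 x 10^-5)^2(2.590 x 10^-4) = 3.32 × 10^-13
Q < Ksp, so no precipitate of Ag2CO3 forms.

Q = 3.32 x 10^-13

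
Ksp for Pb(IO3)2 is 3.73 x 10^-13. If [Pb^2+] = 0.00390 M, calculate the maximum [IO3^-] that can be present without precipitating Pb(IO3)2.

Pb(IO3)2(s) ⇌ Pb^2+(aq) + 2 IO3^-(aq)
Ksp = [Pb^2+][IO3^-]^2
Precipitation begins when Q = Ksp. With [Pb^2+] = 0.00390 M:
3.73 x 10^-13 = (0.00390) × [IO3^-]^2
[IO3^-] = (3.73 x 10^-13 / 3.90 × 10^-3)^(1/2) = 9.78 x 10^-6 M

9.78 × 10^-6 M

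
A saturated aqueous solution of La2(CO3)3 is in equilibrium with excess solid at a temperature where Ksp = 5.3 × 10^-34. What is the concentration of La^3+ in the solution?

[La^3+] ≈ 1.7 × 10^-7 M

La2(CO3)3(s) ⇌ 2 La^3+ + 3 CO3^2-
Ksp = [La^3+]^2[CO3^2-]^3
Let s = molar solubility. Then [La^3+] = 2s and [CO3^2-] = 3s.
Ksp = (2s)^2(3s)^3 = 108s^5
s^5 = 5.3 × 10^-34 / 108, so s = 8.67 × 10^-8 M
[La^3+] = 2s = 1.7 × 10^-7 M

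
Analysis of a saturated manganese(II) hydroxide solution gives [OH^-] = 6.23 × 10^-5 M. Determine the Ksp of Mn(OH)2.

Ksp ≈ 1.21 x 10^-13

Mn(OH)2(s) ⇌ Mn^2+(aq) + 2 OH^-(aq)
Stoichiometry gives [Mn^2+] = (1/2)[OH^-] = 3.115 × 10^-5 M.
Ksp = [Mn^2+][OH^-]^2
Ksp = 3.115 × 10^-5 × (6.23 × 10^-5)^2 = 1.21 × 10^-13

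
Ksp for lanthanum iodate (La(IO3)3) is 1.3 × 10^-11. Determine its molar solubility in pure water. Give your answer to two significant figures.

La(IO3)3(s) ⇌ La^3+(aq) + 3 IO3^-(aq)
Ksp = [La^3+][IO3^-]^3
Let s = molar solubility. Then [La^3+] = s and [IO3^-] = 3s.
Ksp = s(3s)^3 = 27s^4
s^4 = 1.3 × 10^-11 / 27, so s = 8.3 x 10^-4 M

8.3e-4 M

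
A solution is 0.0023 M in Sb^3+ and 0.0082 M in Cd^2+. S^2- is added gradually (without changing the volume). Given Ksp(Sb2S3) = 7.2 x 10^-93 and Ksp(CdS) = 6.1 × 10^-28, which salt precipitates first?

Precipitation of each salt starts when its ion product equals its Ksp.
For Sb2S3: 7.2 x 10^-93 = (0.0023)^2 × [S^2-]^3  ⇒  [S^2-] = 1.1 × 10^-29 M.
For CdS: 6.1 × 10^-28 = 0.0082 × [S^2-]  ⇒  [S^2-] = 7.4 × 10^-26 M.
The salt with the lower threshold [S^2-] precipitates first: Sb2S3.

Sb2S3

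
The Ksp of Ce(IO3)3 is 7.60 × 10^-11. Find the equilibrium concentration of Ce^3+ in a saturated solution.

Ce(IO3)3(s) ⇌ Ce^3+(aq) + 3 IO3^-(aq)
Ksp = [Ce^3+][IO3^-]^3
Let s = molar solubility. Then [Ce^3+] = s and [IO3^-] = 3s.
Ksp = s(3s)^3 = 27s^4
s = (7.60 × 10^-11 / 27)^(1/4) = 1.295 × 10^-3 M
[Ce^3+] = s = 1.30 × 10^-3 M

1.30 × 10^-3 M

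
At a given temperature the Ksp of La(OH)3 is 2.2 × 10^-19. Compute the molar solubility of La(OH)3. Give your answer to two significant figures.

s ≈ 9.5 × 10^-6 M

La(OH)3(s) ⇌ La^3+ + 3 OH^-
Ksp = [La^3+][OH^-]^3
With molar solubility s: [La^3+] = s, [OH^-] = 3s.
Substituting: Ksp = s(3s)^3 = 27s^4
s^4 = 2.2 × 10^-19 / 27, so s = 9.5 × 10^-6 M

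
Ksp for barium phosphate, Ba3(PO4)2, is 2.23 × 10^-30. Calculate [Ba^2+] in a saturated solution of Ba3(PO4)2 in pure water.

[Ba^2+] = 1.38 x 10^-6 M

Ba3(PO4)2(s) ⇌ 3 Ba^2+(aq) + 2 PO4^3-(aq)
Ksp = [Ba^2+]^3[PO4^3-]^2
If s mol/L of Ba3(PO4)2 dissolves, [Ba^2+] = 3s and [PO4^3-] = 2s.
Substituting: Ksp = (3s)^3(2s)^2 = 108s^5
Solving, s = (2.23 × 10^-30/108)^(1/5) = 4.602 × 10^-7 M
[Ba^2+] = 3s = 1.38 × 10^-6 M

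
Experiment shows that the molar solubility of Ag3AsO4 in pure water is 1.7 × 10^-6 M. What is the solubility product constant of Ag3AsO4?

Ag3AsO4(s) <=> 3 Ag^+(aq) + AsO4^3-(aq)
For each mole of Ag3AsO4 that dissolves: [Ag^+] = 3s, [AsO4^3-] = s.
Ksp = [Ag^+]^3[AsO4^3-]
So Ksp = (3s)^3 × s = 27s^4
With s = 1.7 × 10^-6: Ksp = 2.3 × 10^-22

Ksp = 2.3 × 10^-22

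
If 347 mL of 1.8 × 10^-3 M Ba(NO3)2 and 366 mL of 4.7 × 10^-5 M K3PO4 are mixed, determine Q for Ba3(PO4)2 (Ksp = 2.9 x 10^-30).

Total volume = 347 + 366 = 713 mL.
[Ba^2+] = 1.8 × 10^-3 × (347/713) = 8.76 × 10^-4 M
[PO4^3-] = 4.7 x 10^-5 × (366/713) = 2.41 x 10^-5 M
Ba3(PO4)2(s) ⇌ 3 Ba^2+(aq) + 2 PO4^3-(aq), so Q = [Ba^2+]^3[PO4^3-]^2
Q = (8.76 × 10^-4)^3(2.41 × 10^-5)^2 = 3.9 × 10^-19
Q > Ksp, so Ba3(PO4)2 will precipitate.

3.9 × 10^-19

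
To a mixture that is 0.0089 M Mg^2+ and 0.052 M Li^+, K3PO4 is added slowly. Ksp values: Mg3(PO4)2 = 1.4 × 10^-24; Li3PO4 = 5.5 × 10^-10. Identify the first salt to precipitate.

Mg3(PO4)2

Each salt begins to precipitate when Q = Ksp, i.e. when [PO4^3-] reaches its threshold.
For Mg3(PO4)2: 1.4 × 10^-24 = (0.0089)^3 × [PO4^3-]^2  ⇒  [PO4^3-] = 1.4 x 10^-9 M.
For Li3PO4: 5.5 × 10^-10 = (0.052)^3 × [PO4^3-]  ⇒  [PO4^3-] = 3.9 × 10^-6 M.
The salt with the lower threshold [PO4^3-] precipitates first: Mg3(PO4)2.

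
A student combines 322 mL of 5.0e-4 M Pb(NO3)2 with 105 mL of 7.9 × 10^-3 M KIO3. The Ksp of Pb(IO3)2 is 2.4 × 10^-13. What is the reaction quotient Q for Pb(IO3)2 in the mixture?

Total volume = 322 + 105 = 427 mL.
[Pb^2+] = 5.0 × 10^-4 × (322/427) = 3.77 × 10^-4 M
[IO3^-] = 7.9 × 10^-3 × (105/427) = 1.94 × 10^-3 M
Pb(IO3)2(s) <=> Pb^2+ + 2 IO3^-, so Q = [Pb^2+][IO3^-]^2
Q = (3.77 × 10^-4)(1.94 x 10^-3)^2 = 1.4 × 10^-9
Q > Ksp, so Pb(IO3)2 will precipitate.

Q = 1.4e-9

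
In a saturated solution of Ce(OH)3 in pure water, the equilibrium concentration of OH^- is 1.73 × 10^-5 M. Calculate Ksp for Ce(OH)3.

Ce(OH)3(s) ⇌ Ce^3+(aq) + 3 OH^-(aq)
Stoichiometry gives [Ce^3+] = (1/3)[OH^-] = 5.767 × 10^-6 M.
Ksp = [Ce^3+][OH^-]^3
Ksp = 5.767 x 10^-6 × (1.73 × 10^-5)^3 = 2.99 × 10^-20

Ksp ≈ 2.99 x 10^-20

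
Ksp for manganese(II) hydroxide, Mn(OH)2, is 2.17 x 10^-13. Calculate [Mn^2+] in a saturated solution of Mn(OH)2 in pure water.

3.79 × 10^-5 M

Mn(OH)2(s) <=> Mn^2+ + 2 OH^-
Ksp = [Mn^2+][OH^-]^2
With molar solubility s: [Mn^2+] = s, [OH^-] = 2s.
Substituting: Ksp = s(2s)^2 = 4s^3
Solving, s = (2.17 x 10^-13/4)^(1/3) = 3.786 × 10^-5 M
[Mn^2+] = s = 3.79 × 10^-5 M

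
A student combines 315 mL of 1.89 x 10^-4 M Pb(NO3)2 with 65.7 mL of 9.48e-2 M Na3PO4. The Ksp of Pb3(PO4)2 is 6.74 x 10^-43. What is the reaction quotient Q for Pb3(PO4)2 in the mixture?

Total volume = 315 + 65.7 = 380.7 mL.
[Pb^2+] = 1.89 x 10^-4 × (315/380.7) = 1.564 × 10^-4 M
[PO4^3-] = 9.48 × 10^-2 × (65.7/380.7) = 1.636 x 10^-2 M
Pb3(PO4)2(s) ⇌ 3 Pb^2+ + 2 PO4^3-, so Q = [Pb^2+]^3[PO4^3-]^2
Q = (1.564 × 10^-4)^3(1.636 × 10^-2)^2 = 1.02 x 10^-15
Q > Ksp, so Pb3(PO4)2 will precipitate.

1.02e-15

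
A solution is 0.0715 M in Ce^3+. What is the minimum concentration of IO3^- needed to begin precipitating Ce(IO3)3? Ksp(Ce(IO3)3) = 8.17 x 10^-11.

[IO3^-] ≈ 1.05e-3 M

Ce(IO3)3(s) ⇌ Ce^3+(aq) + 3 IO3^-(aq)
Ksp = [Ce^3+][IO3^-]^3
Precipitation begins when Q = Ksp. With [Ce^3+] = 0.0715 M:
8.17 x 10^-11 = (0.0715) × [IO3^-]^3
[IO3^-] = (8.17 x 10^-11 / 7.15 × 10^-2)^(1/3) = 1.05 × 10^-3 M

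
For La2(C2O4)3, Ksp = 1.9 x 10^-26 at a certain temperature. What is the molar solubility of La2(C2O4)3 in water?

La2(C2O4)3(s) <=> 2 La^3+ + 3 C2O4^2-
Ksp = [La^3+]^2[C2O4^2-]^3
If s mol/L of La2(C2O4)3 dissolves, [La^3+] = 2s and [C2O4^2-] = 3s.
Substituting: Ksp = (2s)^2(3s)^3 = 108s^5
Solving, s = (1.9 x 10^-26/108)^(1/5) = 2.8 × 10^-6 M

2.8 x 10^-6 M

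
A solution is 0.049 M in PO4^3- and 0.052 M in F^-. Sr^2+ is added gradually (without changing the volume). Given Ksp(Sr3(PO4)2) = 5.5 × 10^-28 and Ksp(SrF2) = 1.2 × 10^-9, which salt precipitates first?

Sr3(PO4)2

Precipitation of each salt starts when its ion product equals its Ksp.
For Sr3(PO4)2: 5.5 × 10^-28 = (0.049)^2 × [Sr^2+]^3  ⇒  [Sr^2+] = 6.1 x 10^-9 M.
For SrF2: 1.2 × 10^-9 = (0.052)^2 × [Sr^2+]  ⇒  [Sr^2+] = 4.4 x 10^-7 M.
The salt with the lower threshold [Sr^2+] precipitates first: Sr3(PO4)2.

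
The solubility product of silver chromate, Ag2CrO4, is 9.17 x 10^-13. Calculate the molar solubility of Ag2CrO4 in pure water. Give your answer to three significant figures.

6.12e-5 M

Ag2CrO4(s) <=> 2 Ag^+ + CrO4^2-
Ksp = [Ag^+]^2[CrO4^2-]
Let s = molar solubility. Then [Ag^+] = 2s and [CrO4^2-] = s.
Substituting: Ksp = (2s)^2s = 4s^3
s^3 = 9.17 x 10^-13 / 4, so s = 6.12 × 10^-5 M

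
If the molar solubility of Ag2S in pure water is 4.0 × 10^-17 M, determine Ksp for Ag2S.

Ksp = 2.6 x 10^-49

Ag2S(s) ⇌ 2 Ag^+ + S^2-
With molar solubility s: [Ag^+] = 2s, [S^2-] = s.
Ksp = [Ag^+]^2[S^2-]
Substituting: Ksp = (2s)^2s = 4s^3
Ksp = 4 × (4.0 × 10^-17)^3 = 2.6 × 10^-49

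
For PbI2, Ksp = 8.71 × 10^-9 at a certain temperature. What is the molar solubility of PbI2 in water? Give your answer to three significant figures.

s ≈ 1.30 × 10^-3 M

PbI2(s) ⇌ Pb^2+ + 2 I^-
Ksp = [Pb^2+][I^-]^2
Let s = molar solubility. Then [Pb^2+] = s and [I^-] = 2s.
Ksp = s(2s)^2 = 4s^3
Solving, s = (8.71 × 10^-9/4)^(1/3) = 1.30 x 10^-3 M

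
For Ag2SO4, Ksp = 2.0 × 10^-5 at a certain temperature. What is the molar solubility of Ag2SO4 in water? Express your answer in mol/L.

s ≈ 0.017 M

Ag2SO4(s) <=> 2 Ag^+(aq) + SO4^2-(aq)
Ksp = [Ag^+]^2[SO4^2-]
Let s = molar solubility. Then [Ag^+] = 2s and [SO4^2-] = s.
Substituting: Ksp = (2s)^2s = 4s^3
s^3 = 2.0 × 10^-5 / 4, so s = 1.7 × 10^-2 M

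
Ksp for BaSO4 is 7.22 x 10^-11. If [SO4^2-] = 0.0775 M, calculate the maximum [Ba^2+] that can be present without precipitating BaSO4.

BaSO4(s) ⇌ Ba^2+ + SO4^2-
Ksp = [Ba^2+][SO4^2-]
Precipitation begins when Q = Ksp. With [SO4^2-] = 0.0775 M:
7.22 x 10^-11 = (0.0775) × [Ba^2+]
[Ba^2+] = (7.22 x 10^-11 / 7.75 x 10^-2) = 9.32 x 10^-10 M

[Ba^2+] ≈ 9.32e-10 M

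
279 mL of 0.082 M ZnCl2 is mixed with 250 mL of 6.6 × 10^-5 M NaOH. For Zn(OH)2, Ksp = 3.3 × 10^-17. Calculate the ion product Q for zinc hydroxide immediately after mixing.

Total volume = 279 + 250 = 529 mL.
[Zn^2+] = 8.2 × 10^-2 × (279/529) = 4.32 × 10^-2 M
[OH^-] = 6.6 × 10^-5 × (250/529) = 3.12 × 10^-5 M
Zn(OH)2(s) ⇌ Zn^2+(aq) + 2 OH^-(aq), so Q = [Zn^2+][OH^-]^2
Q = (4.32 x 10^-2)(3.12 × 10^-5)^2 = 4.2 × 10^-11
Q > Ksp, so Zn(OH)2 will precipitate.

Q ≈ 4.2 x 10^-11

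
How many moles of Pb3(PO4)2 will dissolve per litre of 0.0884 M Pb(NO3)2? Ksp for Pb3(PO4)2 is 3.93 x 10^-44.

3.77 × 10^-21 M

Pb3(PO4)2(s) ⇌ 3 Pb^2+(aq) + 2 PO4^3-(aq)
Ksp = [Pb^2+]^3[PO4^3-]^2
Let s be the molar solubility in this solution. [Pb^2+] = 0.0884 + 3s ≈ 0.0884, [PO4^3-] = 2s (Ksp is small, so little additional dissolves).
Ksp ≈ (0.0884)^3 × (2s)^2
s = 3.77 × 10^-21 M
Check: 3s = 1.1 x 10^-20 ≪ 0.0884, so the approximation is valid.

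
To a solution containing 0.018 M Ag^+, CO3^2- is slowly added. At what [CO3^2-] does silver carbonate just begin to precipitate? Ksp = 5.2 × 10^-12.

Ag2CO3(s) <=> 2 Ag^+ + CO3^2-
Ksp = [Ag^+]^2[CO3^2-]
Precipitation begins when Q = Ksp. With [Ag^+] = 0.018 M:
5.2 × 10^-12 = (0.018)^2 × [CO3^2-]
[CO3^2-] = (5.2 × 10^-12 / 3.24 × 10^-4) = 1.6 x 10^-8 M

1.6 × 10^-8 M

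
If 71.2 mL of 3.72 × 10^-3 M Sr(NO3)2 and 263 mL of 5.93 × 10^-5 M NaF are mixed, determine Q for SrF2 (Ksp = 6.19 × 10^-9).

Total volume = 71.2 + 263 = 334.2 mL.
[Sr^2+] = 3.72 × 10^-3 × (71.2/334.2) = 7.925 × 10^-4 M
[F^-] = 5.93 × 10^-5 × (263/334.2) = 4.667 × 10^-5 M
SrF2(s) <=> Sr^2+(aq) + 2 F^-(aq), so Q = [Sr^2+][F^-]^2
Q = (7.925 x 10^-4)(4.667 x 10^-5)^2 = 1.73 × 10^-12
Q < Ksp, so no precipitate of SrF2 forms.

1.73 × 10^-12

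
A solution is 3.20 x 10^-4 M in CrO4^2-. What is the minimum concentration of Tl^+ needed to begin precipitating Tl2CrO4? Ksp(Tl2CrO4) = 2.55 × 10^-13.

[Tl^+] ≈ 2.82e-5 M

Tl2CrO4(s) ⇌ 2 Tl^+(aq) + CrO4^2-(aq)
Ksp = [Tl^+]^2[CrO4^2-]
Precipitation begins when Q = Ksp. With [CrO4^2-] = 3.20 x 10^-4 M:
2.55 × 10^-13 = (3.20 x 10^-4) × [Tl^+]^2
[Tl^+] = (2.55 × 10^-13 / 3.20 x 10^-4)^(1/2) = 2.82 × 10^-5 M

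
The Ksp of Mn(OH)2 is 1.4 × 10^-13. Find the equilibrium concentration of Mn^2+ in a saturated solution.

Mn(OH)2(s) ⇌ Mn^2+ + 2 OH^-
Ksp = [Mn^2+][OH^-]^2
For each mole of Mn(OH)2 that dissolves: [Mn^2+] = s, [OH^-] = 2s.
Substituting: Ksp = s(2s)^2 = 4s^3
s = (1.4 × 10^-13 / 4)^(1/3) = 3.27 x 10^-5 M
[Mn^2+] = s = 3.3 × 10^-5 M

[Mn^2+] = 3.3 × 10^-5 M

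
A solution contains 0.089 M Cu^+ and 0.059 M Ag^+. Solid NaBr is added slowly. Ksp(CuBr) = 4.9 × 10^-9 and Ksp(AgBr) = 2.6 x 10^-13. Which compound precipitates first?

AgBr

Each salt begins to precipitate when Q = Ksp, i.e. when [Br^-] reaches its threshold.
For CuBr: 4.9 × 10^-9 = 0.089 × [Br^-]  ⇒  [Br^-] = 5.5 x 10^-8 M.
For AgBr: 2.6 x 10^-13 = 0.059 × [Br^-]  ⇒  [Br^-] = 4.4 x 10^-12 M.
The salt with the lower threshold [Br^-] precipitates first: AgBr.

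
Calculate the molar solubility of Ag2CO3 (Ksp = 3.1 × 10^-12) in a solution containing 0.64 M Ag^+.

s = 7.6 x 10^-12 M

Ag2CO3(s) ⇌ 2 Ag^+ + CO3^2-
Ksp = [Ag^+]^2[CO3^2-]
Let s = moles of Ag2CO3 that dissolve per litre. [Ag^+] = 0.64 + 2s ≈ 0.64, [CO3^2-] = s (common-ion effect: Ag^+ is already 0.64 M).
Ksp ≈ (0.64)^2 × s
s = 7.6 × 10^-12 M
Check: 2s = 1.5 × 10^-11 ≪ 0.64, so the approximation is valid.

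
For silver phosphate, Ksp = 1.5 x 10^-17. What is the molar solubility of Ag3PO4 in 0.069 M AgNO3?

s = 4.6 x 10^-14 M

Ag3PO4(s) ⇌ 3 Ag^+(aq) + PO4^3-(aq)
Ksp = [Ag^+]^3[PO4^3-]
Let s = moles of Ag3PO4 that dissolve per litre. [Ag^+] = 0.069 + 3s ≈ 0.069, [PO4^3-] = s (Ksp is small, so little additional dissolves).
Ksp ≈ (0.069)^3 × s
s = 4.6 × 10^-14 M
Check: 3s = 1.4 x 10^-13 ≪ 0.069, so the approximation is valid.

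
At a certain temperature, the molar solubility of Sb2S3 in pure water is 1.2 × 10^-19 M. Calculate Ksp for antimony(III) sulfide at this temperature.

Sb2S3(s) ⇌ 2 Sb^3+ + 3 S^2-
Let s = molar solubility. Then [Sb^3+] = 2s and [S^2-] = 3s.
Ksp = [Sb^3+]^2[S^2-]^3
So Ksp = (2s)^2 × (3s)^3 = 108s^5
With s = 1.2 × 10^-19: Ksp = 2.7 × 10^-93

Ksp ≈ 2.7e-93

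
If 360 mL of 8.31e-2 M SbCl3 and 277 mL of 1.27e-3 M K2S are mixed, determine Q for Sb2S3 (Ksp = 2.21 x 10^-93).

Q ≈ 3.72 x 10^-13

Total volume = 360 + 277 = 637 mL.
[Sb^3+] = 8.31 x 10^-2 × (360/637) = 4.696 x 10^-2 M
[S^2-] = 1.27 × 10^-3 × (277/637) = 5.523 × 10^-4 M
Sb2S3(s) <=> 2 Sb^3+ + 3 S^2-, so Q = [Sb^3+]^2[S^2-]^3
Q = (4.696 x 10^-2)^2(5.523 x 10^-4)^3 = 3.72 × 10^-13
Q > Ksp, so Sb2S3 will precipitate.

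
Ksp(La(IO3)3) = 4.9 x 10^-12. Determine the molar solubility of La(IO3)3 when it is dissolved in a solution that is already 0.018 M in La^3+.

La(IO3)3(s) ⇌ La^3+(aq) + 3 IO3^-(aq)
Ksp = [La^3+][IO3^-]^3
If s mol/L dissolves here, [La^3+] = 0.018 + s ≈ 0.018, [IO3^-] = 3s (common-ion effect: La^3+ is already 0.018 M).
Ksp ≈ 0.018 × (3s)^3
s = 2.2 × 10^-4 M
Check: s = 2.2 x 10^-4 ≪ 0.018, so the approximation is valid.

s = 2.2 × 10^-4 M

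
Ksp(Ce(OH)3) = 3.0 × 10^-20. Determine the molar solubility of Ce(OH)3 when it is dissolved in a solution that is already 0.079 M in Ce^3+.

Ce(OH)3(s) <=> Ce^3+(aq) + 3 OH^-(aq)
Ksp = [Ce^3+][OH^-]^3
Let s = moles of Ce(OH)3 that dissolve per litre. [Ce^3+] = 0.079 + s ≈ 0.079, [OH^-] = 3s (common-ion effect: Ce^3+ is already 0.079 M).
Ksp ≈ 0.079 × (3s)^3
s = 2.4 × 10^-7 M
Check: s = 2.4 x 10^-7 ≪ 0.079, so the approximation is valid.

s ≈ 2.4 × 10^-7 M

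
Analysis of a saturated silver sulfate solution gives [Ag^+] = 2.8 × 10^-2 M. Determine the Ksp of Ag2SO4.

Ag2SO4(s) ⇌ 2 Ag^+ + SO4^2-
Stoichiometry gives [SO4^2-] = (1/2)[Ag^+] = 1.40 × 10^-2 M.
Ksp = [Ag^+]^2[SO4^2-]
Ksp = (2.8 x 10^-2)^2 × 1.40 × 10^-2 = 1.1 × 10^-5

Ksp ≈ 1.1 x 10^-5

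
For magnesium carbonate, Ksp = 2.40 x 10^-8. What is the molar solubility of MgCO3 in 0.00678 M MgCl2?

MgCO3(s) ⇌ Mg^2+ + CO3^2-
Ksp = [Mg^2+][CO3^2-]
Let s = moles of MgCO3 that dissolve per litre. [Mg^2+] = 0.00678 + s ≈ 0.00678, [CO3^2-] = s (common-ion effect: Mg^2+ is already 0.00678 M).
Ksp ≈ 0.00678 × s
s = 3.54 × 10^-6 M
Check: s = 3.5 × 10^-6 ≪ 0.00678, so the approximation is valid.

3.54 x 10^-6 M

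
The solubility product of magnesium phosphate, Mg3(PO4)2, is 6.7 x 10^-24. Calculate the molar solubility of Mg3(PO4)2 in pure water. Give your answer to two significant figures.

Mg3(PO4)2(s) ⇌ 3 Mg^2+ + 2 PO4^3-
Ksp = [Mg^2+]^3[PO4^3-]^2
Let s = molar solubility. Then [Mg^2+] = 3s and [PO4^3-] = 2s.
Substituting: Ksp = (3s)^3(2s)^2 = 108s^5
s = (6.7 x 10^-24 / 108)^(1/5) = 9.1 × 10^-6 M

9.1 × 10^-6 M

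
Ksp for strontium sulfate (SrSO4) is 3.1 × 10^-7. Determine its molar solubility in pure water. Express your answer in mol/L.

s ≈ 5.6 × 10^-4 M

SrSO4(s) <=> Sr^2+ + SO4^2-
Ksp = [Sr^2+][SO4^2-]
If s mol/L of SrSO4 dissolves, [Sr^2+] = s and [SO4^2-] = s.
Ksp = s^2
s = √(3.1 × 10^-7) = 5.6 × 10^-4 M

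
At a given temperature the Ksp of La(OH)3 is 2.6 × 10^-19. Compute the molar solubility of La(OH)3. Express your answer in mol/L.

La(OH)3(s) <=> La^3+(aq) + 3 OH^-(aq)
Ksp = [La^3+][OH^-]^3
With molar solubility s: [La^3+] = s, [OH^-] = 3s.
Ksp = s(3s)^3 = 27s^4
s = (2.6 × 10^-19 / 27)^(1/4) = 9.9 × 10^-6 M

s ≈ 9.9e-6 M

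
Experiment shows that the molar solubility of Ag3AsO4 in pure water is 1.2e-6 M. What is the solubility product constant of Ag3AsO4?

Ag3AsO4(s) ⇌ 3 Ag^+ + AsO4^3-
Let s = molar solubility. Then [Ag^+] = 3s and [AsO4^3-] = s.
Ksp = [Ag^+]^3[AsO4^3-]
So Ksp = (3s)^3 × s = 27s^4
Ksp = 27 × (1.2 x 10^-6)^4 = 5.6 × 10^-23

Ksp = 5.6 × 10^-23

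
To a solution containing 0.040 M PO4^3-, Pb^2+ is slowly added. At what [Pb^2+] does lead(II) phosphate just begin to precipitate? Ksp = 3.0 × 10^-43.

Pb3(PO4)2(s) ⇌ 3 Pb^2+(aq) + 2 PO4^3-(aq)
Ksp = [Pb^2+]^3[PO4^3-]^2
Precipitation begins when Q = Ksp. With [PO4^3-] = 0.040 M:
3.0 × 10^-43 = (0.040)^2 × [Pb^2+]^3
[Pb^2+] = (3.0 × 10^-43 / 1.60 × 10^-3)^(1/3) = 5.7 x 10^-14 M

5.7 × 10^-14 M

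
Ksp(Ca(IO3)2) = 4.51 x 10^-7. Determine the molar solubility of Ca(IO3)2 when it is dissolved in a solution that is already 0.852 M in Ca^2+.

Ca(IO3)2(s) <=> Ca^2+ + 2 IO3^-
Ksp = [Ca^2+][IO3^-]^2
Let s be the molar solubility in this solution. [Ca^2+] = 0.852 + s ≈ 0.852, [IO3^-] = 2s (common-ion effect: Ca^2+ is already 0.852 M).
Ksp ≈ 0.852 × (2s)^2
s = 3.64 x 10^-4 M
Check: s = 3.6 x 10^-4 ≪ 0.852, so the approximation is valid.

3.64 × 10^-4 M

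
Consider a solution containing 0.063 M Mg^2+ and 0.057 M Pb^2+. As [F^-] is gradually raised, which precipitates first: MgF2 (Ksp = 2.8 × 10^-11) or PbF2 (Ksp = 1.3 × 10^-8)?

Each salt begins to precipitate when Q = Ksp, i.e. when [F^-] reaches its threshold.
For MgF2: 2.8 × 10^-11 = 0.063 × [F^-]^2  ⇒  [F^-] = 2.1 × 10^-5 M.
For PbF2: 1.3 × 10^-8 = 0.057 × [F^-]^2  ⇒  [F^-] = 4.8 × 10^-4 M.
The salt with the lower threshold [F^-] precipitates first: MgF2.

MgF2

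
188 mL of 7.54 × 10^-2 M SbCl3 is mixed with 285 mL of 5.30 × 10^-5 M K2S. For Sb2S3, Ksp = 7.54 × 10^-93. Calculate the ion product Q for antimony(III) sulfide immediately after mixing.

Q ≈ 2.92 x 10^-17

Total volume = 188 + 285 = 473 mL.
[Sb^3+] = 7.54 × 10^-2 × (188/473) = 2.997 x 10^-2 M
[S^2-] = 5.30 × 10^-5 × (285/473) = 3.193 x 10^-5 M
Sb2S3(s) ⇌ 2 Sb^3+ + 3 S^2-, so Q = [Sb^3+]^2[S^2-]^3
Q = (2.997 × 10^-2)^2(3.193 × 10^-5)^3 = 2.92 × 10^-17
Q > Ksp, so Sb2S3 will precipitate.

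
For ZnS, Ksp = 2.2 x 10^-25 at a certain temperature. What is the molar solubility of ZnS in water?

s ≈ 4.7 × 10^-13 M

ZnS(s) <=> Zn^2+ + S^2-
Ksp = [Zn^2+][S^2-]
With molar solubility s: [Zn^2+] = s, [S^2-] = s.
Ksp = s^2
s = √(2.2 x 10^-25) = 4.7 x 10^-13 M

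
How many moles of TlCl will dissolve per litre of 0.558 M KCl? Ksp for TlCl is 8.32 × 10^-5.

1.49 × 10^-4 M

TlCl(s) ⇌ Tl^+(aq) + Cl^-(aq)
Ksp = [Tl^+][Cl^-]
If s mol/L dissolves here, [Tl^+] = s, [Cl^-] = 0.558 + s ≈ 0.558 (Ksp is small, so little additional dissolves).
Ksp ≈ s × 0.558
s = 1.49 × 10^-4 M
Check: s = 1.5 × 10^-4 ≪ 0.558, so the approximation is valid.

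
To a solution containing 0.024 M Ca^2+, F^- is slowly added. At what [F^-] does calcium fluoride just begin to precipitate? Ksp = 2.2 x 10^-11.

3.0e-5 M

CaF2(s) <=> Ca^2+ + 2 F^-
Ksp = [Ca^2+][F^-]^2
Precipitation begins when Q = Ksp. With [Ca^2+] = 0.024 M:
2.2 x 10^-11 = (0.024) × [F^-]^2
[F^-] = (2.2 x 10^-11 / 2.4 x 10^-2)^(1/2) = 3.0 × 10^-5 M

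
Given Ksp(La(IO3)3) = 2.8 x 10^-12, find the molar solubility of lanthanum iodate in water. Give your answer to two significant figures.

5.7e-4 M

La(IO3)3(s) ⇌ La^3+ + 3 IO3^-
Ksp = [La^3+][IO3^-]^3
With molar solubility s: [La^3+] = s, [IO3^-] = 3s.
So Ksp = s × (3s)^3 = 27s^4
Solving, s = (2.8 x 10^-12/27)^(1/4) = 5.7 × 10^-4 M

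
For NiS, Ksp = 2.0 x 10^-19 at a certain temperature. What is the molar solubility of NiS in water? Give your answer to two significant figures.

NiS(s) ⇌ Ni^2+(aq) + S^2-(aq)
Ksp = [Ni^2+][S^2-]
For each mole of NiS that dissolves: [Ni^2+] = s, [S^2-] = s.
Ksp = s^2
s = √(2.0 x 10^-19) = 4.5 × 10^-10 M

s ≈ 4.5 x 10^-10 M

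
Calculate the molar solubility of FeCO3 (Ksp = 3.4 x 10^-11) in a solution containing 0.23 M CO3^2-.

FeCO3(s) ⇌ Fe^2+ + CO3^2-
Ksp = [Fe^2+][CO3^2-]
Let s be the molar solubility in this solution. [Fe^2+] = s, [CO3^2-] = 0.23 + s ≈ 0.23 (common-ion effect: CO3^2- is already 0.23 M).
Ksp ≈ s × 0.23
s = 1.5 x 10^-10 M
Check: s = 1.5 x 10^-10 ≪ 0.23, so the approximation is valid.

s = 1.5e-10 M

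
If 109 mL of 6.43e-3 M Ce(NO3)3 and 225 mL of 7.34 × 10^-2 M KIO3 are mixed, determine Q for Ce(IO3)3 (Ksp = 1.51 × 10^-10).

Total volume = 109 + 225 = 334 mL.
[Ce^3+] = 6.43 × 10^-3 × (109/334) = 2.098 x 10^-3 M
[IO3^-] = 7.34 × 10^-2 × (225/334) = 4.945 × 10^-2 M
Ce(IO3)3(s) <=> Ce^3+(aq) + 3 IO3^-(aq), so Q = [Ce^3+][IO3^-]^3
Q = (2.098 × 10^-3)(4.945 × 10^-2)^3 = 2.54 × 10^-7
Q > Ksp, so Ce(IO3)3 will precipitate.

Q ≈ 2.54e-7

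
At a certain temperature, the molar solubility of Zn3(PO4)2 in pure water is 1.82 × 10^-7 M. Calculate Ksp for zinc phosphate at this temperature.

Ksp ≈ 2.16e-32

Zn3(PO4)2(s) ⇌ 3 Zn^2+ + 2 PO4^3-
Let s = molar solubility. Then [Zn^2+] = 3s and [PO4^3-] = 2s.
Ksp = [Zn^2+]^3[PO4^3-]^2
Substituting: Ksp = (3s)^3(2s)^2 = 108s^5
With s = 1.82 × 10^-7: Ksp = 2.16 x 10^-32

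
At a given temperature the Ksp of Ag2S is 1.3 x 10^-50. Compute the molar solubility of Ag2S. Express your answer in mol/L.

Ag2S(s) <=> 2 Ag^+ + S^2-
Ksp = [Ag^+]^2[S^2-]
For each mole of Ag2S that dissolves: [Ag^+] = 2s, [S^2-] = s.
So Ksp = (2s)^2 × s = 4s^3
s^3 = 1.3 x 10^-50 / 4, so s = 1.5 × 10^-17 M

1.5e-17 M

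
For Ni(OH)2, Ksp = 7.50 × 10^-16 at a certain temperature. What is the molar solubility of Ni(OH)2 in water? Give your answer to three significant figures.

Ni(OH)2(s) <=> Ni^2+ + 2 OH^-
Ksp = [Ni^2+][OH^-]^2
With molar solubility s: [Ni^2+] = s, [OH^-] = 2s.
So Ksp = s × (2s)^2 = 4s^3
Solving, s = (7.50 × 10^-16/4)^(1/3) = 5.72 x 10^-6 M

5.72 × 10^-6 M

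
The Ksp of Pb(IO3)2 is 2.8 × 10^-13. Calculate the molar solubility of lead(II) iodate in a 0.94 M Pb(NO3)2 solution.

Pb(IO3)2(s) <=> Pb^2+ + 2 IO3^-
Ksp = [Pb^2+][IO3^-]^2
If s mol/L dissolves here, [Pb^2+] = 0.94 + s ≈ 0.94, [IO3^-] = 2s (common-ion effect: Pb^2+ is already 0.94 M).
Ksp ≈ 0.94 × (2s)^2
s = 2.7 × 10^-7 M
Check: s = 2.7 x 10^-7 ≪ 0.94, so the approximation is valid.

s ≈ 2.7 × 10^-7 M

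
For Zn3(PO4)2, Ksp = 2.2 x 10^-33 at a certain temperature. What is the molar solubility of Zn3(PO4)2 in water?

s ≈ 1.2e-7 M

Zn3(PO4)2(s) ⇌ 3 Zn^2+ + 2 PO4^3-
Ksp = [Zn^2+]^3[PO4^3-]^2
With molar solubility s: [Zn^2+] = 3s, [PO4^3-] = 2s.
Ksp = (3s)^3(2s)^2 = 108s^5
Solving, s = (2.2 x 10^-33/108)^(1/5) = 1.2 x 10^-7 M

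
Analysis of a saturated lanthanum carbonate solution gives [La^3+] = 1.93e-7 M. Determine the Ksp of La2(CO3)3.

La2(CO3)3(s) ⇌ 2 La^3+ + 3 CO3^2-
Stoichiometry gives [CO3^2-] = (3/2)[La^3+] = 2.895 × 10^-7 M.
Ksp = [La^3+]^2[CO3^2-]^3
Ksp = (1.93 × 10^-7)^2 × (2.895 x 10^-7)^3 = 9.04 x 10^-34

Ksp = 9.04e-34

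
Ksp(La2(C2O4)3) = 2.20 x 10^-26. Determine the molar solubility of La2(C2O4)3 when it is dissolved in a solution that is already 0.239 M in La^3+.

s ≈ 2.43 × 10^-9 M

La2(C2O4)3(s) ⇌ 2 La^3+ + 3 C2O4^2-
Ksp = [La^3+]^2[C2O4^2-]^3
Let s be the molar solubility in this solution. [La^3+] = 0.239 + 2s ≈ 0.239, [C2O4^2-] = 3s (Ksp is small, so little additional dissolves).
Ksp ≈ (0.239)^2 × (3s)^3
s = 2.43 × 10^-9 M
Check: 2s = 4.9 × 10^-9 ≪ 0.239, so the approximation is valid.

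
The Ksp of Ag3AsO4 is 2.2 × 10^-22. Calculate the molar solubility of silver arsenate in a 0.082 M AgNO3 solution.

s ≈ 4.0 × 10^-19 M

Ag3AsO4(s) ⇌ 3 Ag^+(aq) + AsO4^3-(aq)
Ksp = [Ag^+]^3[AsO4^3-]
Let s = moles of Ag3AsO4 that dissolve per litre. [Ag^+] = 0.082 + 3s ≈ 0.082, [AsO4^3-] = s (common-ion effect: Ag^+ is already 0.082 M).
Ksp ≈ (0.082)^3 × s
s = 4.0 × 10^-19 M
Check: 3s = 1.2 × 10^-18 ≪ 0.082, so the approximation is valid.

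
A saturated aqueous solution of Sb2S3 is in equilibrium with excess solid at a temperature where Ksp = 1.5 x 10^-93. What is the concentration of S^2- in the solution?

Sb2S3(s) ⇌ 2 Sb^3+(aq) + 3 S^2-(aq)
Ksp = [Sb^3+]^2[S^2-]^3
For each mole of Sb2S3 that dissolves: [Sb^3+] = 2s, [S^2-] = 3s.
So Ksp = (2s)^2 × (3s)^3 = 108s^5
s = (1.5 x 10^-93 / 108)^(1/5) = 1.07 × 10^-19 M
[S^2-] = 3s = 3.2 x 10^-19 M

3.2e-19 M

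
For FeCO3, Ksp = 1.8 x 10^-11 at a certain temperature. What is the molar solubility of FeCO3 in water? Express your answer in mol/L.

4.2e-6 M

FeCO3(s) <=> Fe^2+(aq) + CO3^2-(aq)
Ksp = [Fe^2+][CO3^2-]
Let s = molar solubility. Then [Fe^2+] = s and [CO3^2-] = s.
Ksp = s × s = s^2
s = (1.8 x 10^-11)^(1/2) = 4.2 × 10^-6 M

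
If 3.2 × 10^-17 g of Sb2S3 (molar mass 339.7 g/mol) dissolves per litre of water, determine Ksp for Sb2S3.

Molar solubility s = (3.2 × 10^-17 g/L) / (339.7 g/mol) = 9.42 x 10^-20 M.
Sb2S3(s) ⇌ 2 Sb^3+(aq) + 3 S^2-(aq)
With molar solubility s: [Sb^3+] = 2s, [S^2-] = 3s.
Ksp = [Sb^3+]^2[S^2-]^3
So Ksp = (2s)^2 × (3s)^3 = 108s^5
Ksp = 108 × (9.42 × 10^-20)^5 = 8.0 × 10^-94

Ksp ≈ 8.0 × 10^-94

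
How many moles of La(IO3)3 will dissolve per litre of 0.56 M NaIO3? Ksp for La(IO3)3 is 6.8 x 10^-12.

La(IO3)3(s) ⇌ La^3+ + 3 IO3^-
Ksp = [La^3+][IO3^-]^3
If s mol/L dissolves here, [La^3+] = s, [IO3^-] = 0.56 + 3s ≈ 0.56 (common-ion effect: IO3^- is already 0.56 M).
Ksp ≈ s × (0.56)^3
s = 3.9 × 10^-11 M
Check: 3s = 1.2 x 10^-10 ≪ 0.56, so the approximation is valid.

3.9e-11 M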